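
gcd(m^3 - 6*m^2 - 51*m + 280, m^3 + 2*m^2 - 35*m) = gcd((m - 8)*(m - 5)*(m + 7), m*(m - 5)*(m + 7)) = m^2 + 2*m - 35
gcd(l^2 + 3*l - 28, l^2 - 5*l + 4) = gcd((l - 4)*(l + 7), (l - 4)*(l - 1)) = l - 4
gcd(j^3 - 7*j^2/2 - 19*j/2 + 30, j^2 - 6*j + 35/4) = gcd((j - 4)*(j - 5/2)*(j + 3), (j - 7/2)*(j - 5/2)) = j - 5/2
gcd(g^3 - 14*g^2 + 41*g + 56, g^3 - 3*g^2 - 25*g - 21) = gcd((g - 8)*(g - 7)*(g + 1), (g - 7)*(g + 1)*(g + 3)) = g^2 - 6*g - 7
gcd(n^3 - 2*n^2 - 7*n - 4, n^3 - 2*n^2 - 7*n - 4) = n^3 - 2*n^2 - 7*n - 4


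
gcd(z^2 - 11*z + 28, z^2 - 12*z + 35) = z - 7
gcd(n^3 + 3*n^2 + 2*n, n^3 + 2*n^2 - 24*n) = n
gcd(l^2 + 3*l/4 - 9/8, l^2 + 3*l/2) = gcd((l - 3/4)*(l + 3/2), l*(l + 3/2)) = l + 3/2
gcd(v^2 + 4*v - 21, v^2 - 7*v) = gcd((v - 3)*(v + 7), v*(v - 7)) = 1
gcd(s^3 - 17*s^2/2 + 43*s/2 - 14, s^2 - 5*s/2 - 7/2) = s - 7/2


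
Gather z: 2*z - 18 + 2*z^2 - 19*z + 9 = 2*z^2 - 17*z - 9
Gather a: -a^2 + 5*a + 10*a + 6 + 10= -a^2 + 15*a + 16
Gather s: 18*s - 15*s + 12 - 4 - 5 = 3*s + 3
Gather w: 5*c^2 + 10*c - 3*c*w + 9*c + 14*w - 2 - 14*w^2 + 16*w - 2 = 5*c^2 + 19*c - 14*w^2 + w*(30 - 3*c) - 4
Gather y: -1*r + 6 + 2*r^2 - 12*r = 2*r^2 - 13*r + 6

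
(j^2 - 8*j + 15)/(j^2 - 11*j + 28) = (j^2 - 8*j + 15)/(j^2 - 11*j + 28)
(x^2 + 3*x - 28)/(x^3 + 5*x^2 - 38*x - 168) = (x - 4)/(x^2 - 2*x - 24)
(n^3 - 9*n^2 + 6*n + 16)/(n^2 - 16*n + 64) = (n^2 - n - 2)/(n - 8)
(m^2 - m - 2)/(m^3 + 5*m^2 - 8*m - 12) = 1/(m + 6)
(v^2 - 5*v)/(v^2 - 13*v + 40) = v/(v - 8)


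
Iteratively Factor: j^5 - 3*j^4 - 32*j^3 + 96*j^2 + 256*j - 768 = (j + 4)*(j^4 - 7*j^3 - 4*j^2 + 112*j - 192) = (j + 4)^2*(j^3 - 11*j^2 + 40*j - 48) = (j - 4)*(j + 4)^2*(j^2 - 7*j + 12) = (j - 4)^2*(j + 4)^2*(j - 3)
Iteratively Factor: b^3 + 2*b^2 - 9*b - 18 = (b + 3)*(b^2 - b - 6) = (b - 3)*(b + 3)*(b + 2)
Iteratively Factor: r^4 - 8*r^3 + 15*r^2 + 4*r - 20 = (r - 2)*(r^3 - 6*r^2 + 3*r + 10) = (r - 2)^2*(r^2 - 4*r - 5) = (r - 2)^2*(r + 1)*(r - 5)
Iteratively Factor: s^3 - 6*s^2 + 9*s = (s - 3)*(s^2 - 3*s) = s*(s - 3)*(s - 3)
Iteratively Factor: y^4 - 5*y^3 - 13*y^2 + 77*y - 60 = (y - 5)*(y^3 - 13*y + 12) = (y - 5)*(y - 3)*(y^2 + 3*y - 4) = (y - 5)*(y - 3)*(y + 4)*(y - 1)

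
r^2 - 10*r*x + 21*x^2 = (r - 7*x)*(r - 3*x)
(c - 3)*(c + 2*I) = c^2 - 3*c + 2*I*c - 6*I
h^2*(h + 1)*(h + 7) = h^4 + 8*h^3 + 7*h^2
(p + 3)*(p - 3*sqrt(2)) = p^2 - 3*sqrt(2)*p + 3*p - 9*sqrt(2)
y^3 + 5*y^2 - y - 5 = (y - 1)*(y + 1)*(y + 5)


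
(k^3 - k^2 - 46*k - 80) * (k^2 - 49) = k^5 - k^4 - 95*k^3 - 31*k^2 + 2254*k + 3920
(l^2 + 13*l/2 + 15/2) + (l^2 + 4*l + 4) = 2*l^2 + 21*l/2 + 23/2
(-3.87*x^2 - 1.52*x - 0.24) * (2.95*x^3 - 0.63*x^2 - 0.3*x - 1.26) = -11.4165*x^5 - 2.0459*x^4 + 1.4106*x^3 + 5.4834*x^2 + 1.9872*x + 0.3024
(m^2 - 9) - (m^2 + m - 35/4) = -m - 1/4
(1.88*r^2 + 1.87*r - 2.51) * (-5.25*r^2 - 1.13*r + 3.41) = -9.87*r^4 - 11.9419*r^3 + 17.4752*r^2 + 9.213*r - 8.5591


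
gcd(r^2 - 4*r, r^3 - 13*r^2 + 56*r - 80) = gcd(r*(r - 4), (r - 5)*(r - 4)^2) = r - 4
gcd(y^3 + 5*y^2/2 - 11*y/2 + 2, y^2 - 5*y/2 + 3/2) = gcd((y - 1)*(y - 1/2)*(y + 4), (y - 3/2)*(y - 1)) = y - 1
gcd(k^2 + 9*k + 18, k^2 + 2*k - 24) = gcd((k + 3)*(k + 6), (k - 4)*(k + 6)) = k + 6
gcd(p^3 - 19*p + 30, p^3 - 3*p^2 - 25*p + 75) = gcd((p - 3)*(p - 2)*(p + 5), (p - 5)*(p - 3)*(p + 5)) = p^2 + 2*p - 15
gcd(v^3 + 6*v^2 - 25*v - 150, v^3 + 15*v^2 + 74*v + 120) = v^2 + 11*v + 30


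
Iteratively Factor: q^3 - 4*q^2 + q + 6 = (q - 3)*(q^2 - q - 2) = (q - 3)*(q - 2)*(q + 1)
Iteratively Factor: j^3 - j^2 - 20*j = (j - 5)*(j^2 + 4*j) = (j - 5)*(j + 4)*(j)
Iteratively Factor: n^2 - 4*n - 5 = (n + 1)*(n - 5)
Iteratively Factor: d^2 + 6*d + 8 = (d + 4)*(d + 2)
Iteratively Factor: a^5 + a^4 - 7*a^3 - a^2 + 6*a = (a + 3)*(a^4 - 2*a^3 - a^2 + 2*a) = a*(a + 3)*(a^3 - 2*a^2 - a + 2) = a*(a - 1)*(a + 3)*(a^2 - a - 2) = a*(a - 1)*(a + 1)*(a + 3)*(a - 2)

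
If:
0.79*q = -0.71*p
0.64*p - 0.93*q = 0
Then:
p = 0.00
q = 0.00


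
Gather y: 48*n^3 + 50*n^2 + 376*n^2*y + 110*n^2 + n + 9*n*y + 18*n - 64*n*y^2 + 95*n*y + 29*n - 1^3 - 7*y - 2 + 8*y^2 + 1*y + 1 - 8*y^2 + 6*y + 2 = 48*n^3 + 160*n^2 - 64*n*y^2 + 48*n + y*(376*n^2 + 104*n)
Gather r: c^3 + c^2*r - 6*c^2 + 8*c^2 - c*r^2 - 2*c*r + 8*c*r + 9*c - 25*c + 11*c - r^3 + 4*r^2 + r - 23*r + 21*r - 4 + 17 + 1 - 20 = c^3 + 2*c^2 - 5*c - r^3 + r^2*(4 - c) + r*(c^2 + 6*c - 1) - 6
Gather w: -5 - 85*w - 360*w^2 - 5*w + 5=-360*w^2 - 90*w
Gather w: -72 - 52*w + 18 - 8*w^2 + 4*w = -8*w^2 - 48*w - 54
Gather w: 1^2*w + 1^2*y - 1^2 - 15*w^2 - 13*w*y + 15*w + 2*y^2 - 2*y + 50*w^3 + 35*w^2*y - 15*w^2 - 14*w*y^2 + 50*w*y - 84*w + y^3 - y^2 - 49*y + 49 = 50*w^3 + w^2*(35*y - 30) + w*(-14*y^2 + 37*y - 68) + y^3 + y^2 - 50*y + 48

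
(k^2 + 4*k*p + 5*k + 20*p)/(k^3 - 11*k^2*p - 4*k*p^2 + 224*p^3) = (k + 5)/(k^2 - 15*k*p + 56*p^2)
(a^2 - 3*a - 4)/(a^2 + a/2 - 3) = 2*(a^2 - 3*a - 4)/(2*a^2 + a - 6)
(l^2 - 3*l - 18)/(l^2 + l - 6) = (l - 6)/(l - 2)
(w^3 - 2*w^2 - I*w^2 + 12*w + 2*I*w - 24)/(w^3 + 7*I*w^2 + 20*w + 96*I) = (w - 2)/(w + 8*I)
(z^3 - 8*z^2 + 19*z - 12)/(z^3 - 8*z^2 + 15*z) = (z^2 - 5*z + 4)/(z*(z - 5))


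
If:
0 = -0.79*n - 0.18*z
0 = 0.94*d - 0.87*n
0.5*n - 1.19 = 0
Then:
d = 2.20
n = 2.38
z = -10.45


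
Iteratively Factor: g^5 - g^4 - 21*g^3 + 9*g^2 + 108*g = (g)*(g^4 - g^3 - 21*g^2 + 9*g + 108) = g*(g - 4)*(g^3 + 3*g^2 - 9*g - 27) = g*(g - 4)*(g + 3)*(g^2 - 9) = g*(g - 4)*(g + 3)^2*(g - 3)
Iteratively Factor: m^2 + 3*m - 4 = (m + 4)*(m - 1)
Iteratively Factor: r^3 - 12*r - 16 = (r + 2)*(r^2 - 2*r - 8) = (r - 4)*(r + 2)*(r + 2)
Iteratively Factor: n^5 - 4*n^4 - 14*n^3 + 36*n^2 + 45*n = (n + 1)*(n^4 - 5*n^3 - 9*n^2 + 45*n) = (n + 1)*(n + 3)*(n^3 - 8*n^2 + 15*n) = (n - 3)*(n + 1)*(n + 3)*(n^2 - 5*n) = n*(n - 3)*(n + 1)*(n + 3)*(n - 5)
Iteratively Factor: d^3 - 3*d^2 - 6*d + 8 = (d - 1)*(d^2 - 2*d - 8) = (d - 4)*(d - 1)*(d + 2)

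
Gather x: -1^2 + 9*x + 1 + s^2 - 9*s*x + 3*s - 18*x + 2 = s^2 + 3*s + x*(-9*s - 9) + 2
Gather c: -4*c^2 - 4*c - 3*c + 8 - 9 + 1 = -4*c^2 - 7*c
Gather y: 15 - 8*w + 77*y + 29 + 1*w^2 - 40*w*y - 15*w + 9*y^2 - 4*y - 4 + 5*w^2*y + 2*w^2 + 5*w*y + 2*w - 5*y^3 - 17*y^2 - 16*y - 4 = 3*w^2 - 21*w - 5*y^3 - 8*y^2 + y*(5*w^2 - 35*w + 57) + 36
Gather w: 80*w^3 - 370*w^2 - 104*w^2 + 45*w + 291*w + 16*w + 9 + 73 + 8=80*w^3 - 474*w^2 + 352*w + 90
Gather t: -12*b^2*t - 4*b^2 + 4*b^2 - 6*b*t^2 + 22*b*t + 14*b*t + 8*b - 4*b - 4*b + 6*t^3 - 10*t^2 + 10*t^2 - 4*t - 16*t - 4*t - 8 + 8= -6*b*t^2 + 6*t^3 + t*(-12*b^2 + 36*b - 24)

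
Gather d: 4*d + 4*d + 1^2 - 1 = 8*d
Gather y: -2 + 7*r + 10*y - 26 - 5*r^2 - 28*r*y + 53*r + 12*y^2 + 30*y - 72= -5*r^2 + 60*r + 12*y^2 + y*(40 - 28*r) - 100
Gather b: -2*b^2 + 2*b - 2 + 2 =-2*b^2 + 2*b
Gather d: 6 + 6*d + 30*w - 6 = 6*d + 30*w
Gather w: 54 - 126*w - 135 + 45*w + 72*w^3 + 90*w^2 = 72*w^3 + 90*w^2 - 81*w - 81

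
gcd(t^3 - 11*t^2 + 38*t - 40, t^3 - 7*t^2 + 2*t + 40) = t^2 - 9*t + 20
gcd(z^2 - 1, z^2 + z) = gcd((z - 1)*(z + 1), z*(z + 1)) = z + 1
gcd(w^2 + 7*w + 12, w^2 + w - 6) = w + 3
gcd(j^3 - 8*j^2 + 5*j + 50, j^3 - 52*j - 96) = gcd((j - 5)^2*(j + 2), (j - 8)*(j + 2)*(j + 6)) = j + 2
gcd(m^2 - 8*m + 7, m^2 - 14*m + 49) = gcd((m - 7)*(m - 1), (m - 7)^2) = m - 7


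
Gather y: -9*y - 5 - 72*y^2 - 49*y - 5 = -72*y^2 - 58*y - 10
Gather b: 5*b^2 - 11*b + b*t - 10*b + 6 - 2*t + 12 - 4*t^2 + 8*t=5*b^2 + b*(t - 21) - 4*t^2 + 6*t + 18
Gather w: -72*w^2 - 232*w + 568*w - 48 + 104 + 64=-72*w^2 + 336*w + 120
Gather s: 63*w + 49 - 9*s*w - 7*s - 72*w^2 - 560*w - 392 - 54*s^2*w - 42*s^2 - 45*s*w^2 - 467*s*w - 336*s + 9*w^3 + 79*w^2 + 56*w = s^2*(-54*w - 42) + s*(-45*w^2 - 476*w - 343) + 9*w^3 + 7*w^2 - 441*w - 343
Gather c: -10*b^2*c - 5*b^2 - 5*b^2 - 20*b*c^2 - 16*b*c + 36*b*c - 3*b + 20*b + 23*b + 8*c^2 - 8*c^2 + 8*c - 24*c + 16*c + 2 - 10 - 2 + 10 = -10*b^2 - 20*b*c^2 + 40*b + c*(-10*b^2 + 20*b)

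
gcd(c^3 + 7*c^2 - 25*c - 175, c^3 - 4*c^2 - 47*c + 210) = c^2 + 2*c - 35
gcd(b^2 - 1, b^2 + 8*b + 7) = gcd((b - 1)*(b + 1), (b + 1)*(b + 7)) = b + 1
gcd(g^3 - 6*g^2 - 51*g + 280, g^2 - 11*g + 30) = g - 5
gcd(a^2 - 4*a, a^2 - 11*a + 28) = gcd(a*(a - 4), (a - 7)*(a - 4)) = a - 4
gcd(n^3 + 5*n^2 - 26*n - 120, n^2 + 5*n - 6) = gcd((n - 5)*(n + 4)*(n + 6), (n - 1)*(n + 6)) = n + 6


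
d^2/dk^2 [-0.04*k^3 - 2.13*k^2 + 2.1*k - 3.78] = -0.24*k - 4.26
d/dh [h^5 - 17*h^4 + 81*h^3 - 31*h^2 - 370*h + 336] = 5*h^4 - 68*h^3 + 243*h^2 - 62*h - 370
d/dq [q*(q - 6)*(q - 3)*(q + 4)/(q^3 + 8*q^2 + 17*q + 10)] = (q^6 + 16*q^5 + 29*q^4 - 274*q^3 - 1032*q^2 - 360*q + 720)/(q^6 + 16*q^5 + 98*q^4 + 292*q^3 + 449*q^2 + 340*q + 100)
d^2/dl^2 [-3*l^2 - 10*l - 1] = -6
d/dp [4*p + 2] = 4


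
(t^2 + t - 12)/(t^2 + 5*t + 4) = (t - 3)/(t + 1)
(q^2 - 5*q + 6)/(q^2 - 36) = (q^2 - 5*q + 6)/(q^2 - 36)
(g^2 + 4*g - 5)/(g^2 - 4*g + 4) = (g^2 + 4*g - 5)/(g^2 - 4*g + 4)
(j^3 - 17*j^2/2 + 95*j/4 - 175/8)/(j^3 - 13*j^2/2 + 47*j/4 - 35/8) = (2*j - 5)/(2*j - 1)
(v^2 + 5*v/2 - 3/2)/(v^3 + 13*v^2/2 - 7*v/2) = (v + 3)/(v*(v + 7))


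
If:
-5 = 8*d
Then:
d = -5/8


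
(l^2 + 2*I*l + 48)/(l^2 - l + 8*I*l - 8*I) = (l - 6*I)/(l - 1)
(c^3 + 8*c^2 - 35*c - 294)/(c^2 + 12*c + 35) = (c^2 + c - 42)/(c + 5)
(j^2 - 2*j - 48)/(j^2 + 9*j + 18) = (j - 8)/(j + 3)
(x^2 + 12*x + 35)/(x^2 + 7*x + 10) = (x + 7)/(x + 2)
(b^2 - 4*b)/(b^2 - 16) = b/(b + 4)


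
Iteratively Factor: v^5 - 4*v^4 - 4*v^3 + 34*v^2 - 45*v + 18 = (v - 1)*(v^4 - 3*v^3 - 7*v^2 + 27*v - 18) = (v - 2)*(v - 1)*(v^3 - v^2 - 9*v + 9) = (v - 2)*(v - 1)*(v + 3)*(v^2 - 4*v + 3) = (v - 2)*(v - 1)^2*(v + 3)*(v - 3)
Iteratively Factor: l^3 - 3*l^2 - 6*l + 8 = (l - 1)*(l^2 - 2*l - 8) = (l - 4)*(l - 1)*(l + 2)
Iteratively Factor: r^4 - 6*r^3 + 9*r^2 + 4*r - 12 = (r - 2)*(r^3 - 4*r^2 + r + 6) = (r - 2)*(r + 1)*(r^2 - 5*r + 6) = (r - 3)*(r - 2)*(r + 1)*(r - 2)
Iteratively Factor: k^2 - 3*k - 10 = (k + 2)*(k - 5)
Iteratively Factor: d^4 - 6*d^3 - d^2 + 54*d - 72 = (d - 3)*(d^3 - 3*d^2 - 10*d + 24) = (d - 3)*(d + 3)*(d^2 - 6*d + 8) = (d - 3)*(d - 2)*(d + 3)*(d - 4)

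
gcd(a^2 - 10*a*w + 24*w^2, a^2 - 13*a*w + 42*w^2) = -a + 6*w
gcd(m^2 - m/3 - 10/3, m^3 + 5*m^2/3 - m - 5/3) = m + 5/3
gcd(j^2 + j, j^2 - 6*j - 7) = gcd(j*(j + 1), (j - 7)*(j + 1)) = j + 1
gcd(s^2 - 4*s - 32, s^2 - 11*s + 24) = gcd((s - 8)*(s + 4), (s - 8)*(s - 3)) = s - 8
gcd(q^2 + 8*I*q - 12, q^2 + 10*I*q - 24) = q + 6*I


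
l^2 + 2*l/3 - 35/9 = (l - 5/3)*(l + 7/3)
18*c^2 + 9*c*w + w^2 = (3*c + w)*(6*c + w)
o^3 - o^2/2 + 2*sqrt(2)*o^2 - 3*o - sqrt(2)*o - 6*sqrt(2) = (o - 2)*(o + 3/2)*(o + 2*sqrt(2))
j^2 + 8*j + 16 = (j + 4)^2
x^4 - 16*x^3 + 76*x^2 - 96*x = x*(x - 8)*(x - 6)*(x - 2)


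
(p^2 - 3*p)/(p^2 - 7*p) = (p - 3)/(p - 7)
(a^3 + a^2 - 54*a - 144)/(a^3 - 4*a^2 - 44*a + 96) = (a + 3)/(a - 2)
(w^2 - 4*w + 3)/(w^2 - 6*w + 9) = (w - 1)/(w - 3)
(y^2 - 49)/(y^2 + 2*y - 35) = (y - 7)/(y - 5)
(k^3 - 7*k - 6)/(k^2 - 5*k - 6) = (k^2 - k - 6)/(k - 6)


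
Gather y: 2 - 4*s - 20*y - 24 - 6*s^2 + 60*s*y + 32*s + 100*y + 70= -6*s^2 + 28*s + y*(60*s + 80) + 48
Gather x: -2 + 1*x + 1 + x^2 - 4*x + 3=x^2 - 3*x + 2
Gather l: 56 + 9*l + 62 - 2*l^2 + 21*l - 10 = -2*l^2 + 30*l + 108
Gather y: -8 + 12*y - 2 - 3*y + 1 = 9*y - 9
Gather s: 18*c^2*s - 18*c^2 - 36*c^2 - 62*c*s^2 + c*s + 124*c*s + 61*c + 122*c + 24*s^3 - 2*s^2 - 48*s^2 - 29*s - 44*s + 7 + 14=-54*c^2 + 183*c + 24*s^3 + s^2*(-62*c - 50) + s*(18*c^2 + 125*c - 73) + 21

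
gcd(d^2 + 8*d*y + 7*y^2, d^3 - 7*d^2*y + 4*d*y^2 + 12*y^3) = d + y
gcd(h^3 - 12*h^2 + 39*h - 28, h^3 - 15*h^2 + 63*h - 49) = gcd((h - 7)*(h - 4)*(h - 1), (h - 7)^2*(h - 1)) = h^2 - 8*h + 7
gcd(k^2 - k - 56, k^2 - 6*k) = 1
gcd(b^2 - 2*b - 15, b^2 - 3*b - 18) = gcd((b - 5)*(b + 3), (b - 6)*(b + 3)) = b + 3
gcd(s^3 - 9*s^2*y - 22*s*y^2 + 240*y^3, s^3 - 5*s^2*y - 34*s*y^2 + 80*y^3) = -s^2 + 3*s*y + 40*y^2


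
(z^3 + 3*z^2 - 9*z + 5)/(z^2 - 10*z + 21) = (z^3 + 3*z^2 - 9*z + 5)/(z^2 - 10*z + 21)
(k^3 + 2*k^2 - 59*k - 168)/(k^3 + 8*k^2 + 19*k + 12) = (k^2 - k - 56)/(k^2 + 5*k + 4)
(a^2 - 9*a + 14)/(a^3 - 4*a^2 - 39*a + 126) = (a - 2)/(a^2 + 3*a - 18)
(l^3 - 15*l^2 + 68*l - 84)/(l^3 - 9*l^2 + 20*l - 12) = (l - 7)/(l - 1)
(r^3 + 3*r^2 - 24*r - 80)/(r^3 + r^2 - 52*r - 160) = (r^2 - r - 20)/(r^2 - 3*r - 40)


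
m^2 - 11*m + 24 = (m - 8)*(m - 3)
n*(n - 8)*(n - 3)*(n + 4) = n^4 - 7*n^3 - 20*n^2 + 96*n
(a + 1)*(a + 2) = a^2 + 3*a + 2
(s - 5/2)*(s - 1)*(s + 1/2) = s^3 - 3*s^2 + 3*s/4 + 5/4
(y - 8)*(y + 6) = y^2 - 2*y - 48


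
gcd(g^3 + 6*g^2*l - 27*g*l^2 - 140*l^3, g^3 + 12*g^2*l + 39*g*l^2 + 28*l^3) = g^2 + 11*g*l + 28*l^2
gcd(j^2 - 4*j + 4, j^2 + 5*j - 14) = j - 2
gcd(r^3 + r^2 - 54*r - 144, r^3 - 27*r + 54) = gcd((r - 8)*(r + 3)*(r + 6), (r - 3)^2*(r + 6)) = r + 6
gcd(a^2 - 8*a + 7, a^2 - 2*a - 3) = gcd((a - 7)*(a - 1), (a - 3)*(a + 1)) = 1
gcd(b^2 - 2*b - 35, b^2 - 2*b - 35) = b^2 - 2*b - 35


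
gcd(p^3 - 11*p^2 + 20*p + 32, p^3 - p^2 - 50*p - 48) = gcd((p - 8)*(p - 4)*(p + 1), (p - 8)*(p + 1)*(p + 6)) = p^2 - 7*p - 8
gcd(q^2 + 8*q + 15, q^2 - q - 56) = 1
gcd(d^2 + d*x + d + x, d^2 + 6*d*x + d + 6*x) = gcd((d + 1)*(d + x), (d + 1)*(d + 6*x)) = d + 1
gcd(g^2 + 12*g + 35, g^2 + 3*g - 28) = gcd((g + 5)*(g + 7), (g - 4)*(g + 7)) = g + 7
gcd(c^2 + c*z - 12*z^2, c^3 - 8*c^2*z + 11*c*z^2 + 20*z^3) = 1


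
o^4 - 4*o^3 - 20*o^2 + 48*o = o*(o - 6)*(o - 2)*(o + 4)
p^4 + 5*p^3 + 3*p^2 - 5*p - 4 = (p - 1)*(p + 1)^2*(p + 4)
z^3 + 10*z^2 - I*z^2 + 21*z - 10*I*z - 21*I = (z + 3)*(z + 7)*(z - I)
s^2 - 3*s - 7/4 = (s - 7/2)*(s + 1/2)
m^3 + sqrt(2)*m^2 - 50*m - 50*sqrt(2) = (m - 5*sqrt(2))*(m + sqrt(2))*(m + 5*sqrt(2))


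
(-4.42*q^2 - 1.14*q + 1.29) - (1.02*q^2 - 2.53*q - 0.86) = -5.44*q^2 + 1.39*q + 2.15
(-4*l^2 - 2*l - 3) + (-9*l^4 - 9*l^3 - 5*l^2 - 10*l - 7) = -9*l^4 - 9*l^3 - 9*l^2 - 12*l - 10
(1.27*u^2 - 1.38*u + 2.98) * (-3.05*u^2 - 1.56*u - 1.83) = -3.8735*u^4 + 2.2278*u^3 - 9.2603*u^2 - 2.1234*u - 5.4534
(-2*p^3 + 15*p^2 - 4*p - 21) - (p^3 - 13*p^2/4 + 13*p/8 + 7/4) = -3*p^3 + 73*p^2/4 - 45*p/8 - 91/4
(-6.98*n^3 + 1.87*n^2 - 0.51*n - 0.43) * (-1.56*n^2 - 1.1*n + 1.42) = 10.8888*n^5 + 4.7608*n^4 - 11.173*n^3 + 3.8872*n^2 - 0.2512*n - 0.6106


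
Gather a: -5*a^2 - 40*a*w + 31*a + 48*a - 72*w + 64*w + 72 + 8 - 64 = -5*a^2 + a*(79 - 40*w) - 8*w + 16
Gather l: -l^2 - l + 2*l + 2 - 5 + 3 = -l^2 + l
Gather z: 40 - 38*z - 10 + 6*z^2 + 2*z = 6*z^2 - 36*z + 30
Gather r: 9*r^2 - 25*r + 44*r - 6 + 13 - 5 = 9*r^2 + 19*r + 2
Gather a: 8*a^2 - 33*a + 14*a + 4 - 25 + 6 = 8*a^2 - 19*a - 15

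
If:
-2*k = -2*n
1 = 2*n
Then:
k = 1/2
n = 1/2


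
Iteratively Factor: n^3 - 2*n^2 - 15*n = (n + 3)*(n^2 - 5*n) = n*(n + 3)*(n - 5)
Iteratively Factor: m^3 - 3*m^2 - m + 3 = (m + 1)*(m^2 - 4*m + 3) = (m - 1)*(m + 1)*(m - 3)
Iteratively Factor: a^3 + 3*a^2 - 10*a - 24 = (a + 4)*(a^2 - a - 6) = (a - 3)*(a + 4)*(a + 2)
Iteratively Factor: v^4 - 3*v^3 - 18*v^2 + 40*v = (v - 5)*(v^3 + 2*v^2 - 8*v) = (v - 5)*(v + 4)*(v^2 - 2*v) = (v - 5)*(v - 2)*(v + 4)*(v)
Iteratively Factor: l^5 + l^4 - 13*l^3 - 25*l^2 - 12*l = (l - 4)*(l^4 + 5*l^3 + 7*l^2 + 3*l) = (l - 4)*(l + 1)*(l^3 + 4*l^2 + 3*l) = l*(l - 4)*(l + 1)*(l^2 + 4*l + 3) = l*(l - 4)*(l + 1)*(l + 3)*(l + 1)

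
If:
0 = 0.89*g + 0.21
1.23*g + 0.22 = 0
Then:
No Solution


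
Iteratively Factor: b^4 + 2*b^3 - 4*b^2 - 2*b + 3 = (b + 3)*(b^3 - b^2 - b + 1) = (b - 1)*(b + 3)*(b^2 - 1) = (b - 1)*(b + 1)*(b + 3)*(b - 1)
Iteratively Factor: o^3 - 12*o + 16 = (o - 2)*(o^2 + 2*o - 8) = (o - 2)*(o + 4)*(o - 2)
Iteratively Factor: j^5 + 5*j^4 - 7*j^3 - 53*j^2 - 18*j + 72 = (j - 1)*(j^4 + 6*j^3 - j^2 - 54*j - 72) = (j - 3)*(j - 1)*(j^3 + 9*j^2 + 26*j + 24) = (j - 3)*(j - 1)*(j + 2)*(j^2 + 7*j + 12) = (j - 3)*(j - 1)*(j + 2)*(j + 4)*(j + 3)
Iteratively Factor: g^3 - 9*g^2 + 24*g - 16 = (g - 4)*(g^2 - 5*g + 4) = (g - 4)*(g - 1)*(g - 4)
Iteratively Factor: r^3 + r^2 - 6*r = (r)*(r^2 + r - 6) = r*(r - 2)*(r + 3)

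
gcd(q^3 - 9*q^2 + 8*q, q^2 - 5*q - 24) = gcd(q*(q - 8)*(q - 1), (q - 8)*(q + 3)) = q - 8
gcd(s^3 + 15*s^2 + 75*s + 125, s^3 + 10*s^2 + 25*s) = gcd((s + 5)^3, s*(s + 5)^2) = s^2 + 10*s + 25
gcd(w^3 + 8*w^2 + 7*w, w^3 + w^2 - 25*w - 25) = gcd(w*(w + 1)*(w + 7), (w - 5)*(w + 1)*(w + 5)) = w + 1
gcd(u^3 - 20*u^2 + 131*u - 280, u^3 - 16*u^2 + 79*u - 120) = u^2 - 13*u + 40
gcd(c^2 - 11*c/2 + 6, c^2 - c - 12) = c - 4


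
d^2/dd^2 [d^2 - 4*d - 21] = 2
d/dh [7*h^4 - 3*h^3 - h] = 28*h^3 - 9*h^2 - 1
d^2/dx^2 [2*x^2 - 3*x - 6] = 4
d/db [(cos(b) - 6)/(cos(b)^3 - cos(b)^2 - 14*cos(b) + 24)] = (27*cos(b) - 19*cos(2*b) + cos(3*b) + 101)*sin(b)/(2*(cos(b)^3 - cos(b)^2 - 14*cos(b) + 24)^2)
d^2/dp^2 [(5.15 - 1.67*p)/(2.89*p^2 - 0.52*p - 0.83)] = ((1.67*p - 5.15)*(5.78*p - 0.52)*(11.56*p - 1.04) + (28.9578*p - 31.5038)*(-2.89*p^2 + 0.52*p + 0.83))/(-2.89*p^2 + 0.52*p + 0.83)^3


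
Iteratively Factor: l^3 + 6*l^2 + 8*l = (l + 4)*(l^2 + 2*l) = l*(l + 4)*(l + 2)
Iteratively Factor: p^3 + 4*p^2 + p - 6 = (p - 1)*(p^2 + 5*p + 6) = (p - 1)*(p + 3)*(p + 2)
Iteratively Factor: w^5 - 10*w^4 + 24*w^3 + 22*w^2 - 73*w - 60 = (w - 5)*(w^4 - 5*w^3 - w^2 + 17*w + 12) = (w - 5)*(w - 3)*(w^3 - 2*w^2 - 7*w - 4) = (w - 5)*(w - 3)*(w + 1)*(w^2 - 3*w - 4) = (w - 5)*(w - 3)*(w + 1)^2*(w - 4)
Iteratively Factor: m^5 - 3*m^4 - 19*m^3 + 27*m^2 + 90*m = (m - 3)*(m^4 - 19*m^2 - 30*m) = (m - 5)*(m - 3)*(m^3 + 5*m^2 + 6*m) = m*(m - 5)*(m - 3)*(m^2 + 5*m + 6) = m*(m - 5)*(m - 3)*(m + 2)*(m + 3)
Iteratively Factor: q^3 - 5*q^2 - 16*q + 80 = (q + 4)*(q^2 - 9*q + 20) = (q - 4)*(q + 4)*(q - 5)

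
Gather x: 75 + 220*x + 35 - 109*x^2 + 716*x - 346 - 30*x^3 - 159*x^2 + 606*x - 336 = -30*x^3 - 268*x^2 + 1542*x - 572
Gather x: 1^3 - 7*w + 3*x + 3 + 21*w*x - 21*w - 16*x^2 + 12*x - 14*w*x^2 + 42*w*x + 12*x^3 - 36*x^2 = -28*w + 12*x^3 + x^2*(-14*w - 52) + x*(63*w + 15) + 4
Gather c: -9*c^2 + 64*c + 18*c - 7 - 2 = -9*c^2 + 82*c - 9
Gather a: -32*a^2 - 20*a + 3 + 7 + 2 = -32*a^2 - 20*a + 12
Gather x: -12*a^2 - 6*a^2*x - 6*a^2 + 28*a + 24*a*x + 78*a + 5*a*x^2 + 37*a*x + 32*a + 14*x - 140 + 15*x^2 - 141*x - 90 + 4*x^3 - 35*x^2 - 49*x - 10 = -18*a^2 + 138*a + 4*x^3 + x^2*(5*a - 20) + x*(-6*a^2 + 61*a - 176) - 240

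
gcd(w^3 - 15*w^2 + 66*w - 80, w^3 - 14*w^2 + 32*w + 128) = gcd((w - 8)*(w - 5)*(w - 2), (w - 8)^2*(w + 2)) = w - 8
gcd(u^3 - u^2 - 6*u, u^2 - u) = u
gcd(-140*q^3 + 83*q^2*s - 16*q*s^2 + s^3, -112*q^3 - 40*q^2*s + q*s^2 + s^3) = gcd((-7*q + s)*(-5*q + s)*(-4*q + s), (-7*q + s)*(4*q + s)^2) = 7*q - s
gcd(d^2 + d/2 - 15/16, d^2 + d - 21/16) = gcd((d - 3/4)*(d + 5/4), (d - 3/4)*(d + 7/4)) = d - 3/4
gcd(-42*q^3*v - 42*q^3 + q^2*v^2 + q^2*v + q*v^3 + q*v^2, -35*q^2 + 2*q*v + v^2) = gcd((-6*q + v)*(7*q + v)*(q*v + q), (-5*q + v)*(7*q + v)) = 7*q + v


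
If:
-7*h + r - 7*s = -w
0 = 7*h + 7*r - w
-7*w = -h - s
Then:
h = -335*w/7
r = 48*w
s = 384*w/7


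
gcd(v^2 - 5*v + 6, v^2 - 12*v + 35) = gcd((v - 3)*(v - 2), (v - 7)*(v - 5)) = 1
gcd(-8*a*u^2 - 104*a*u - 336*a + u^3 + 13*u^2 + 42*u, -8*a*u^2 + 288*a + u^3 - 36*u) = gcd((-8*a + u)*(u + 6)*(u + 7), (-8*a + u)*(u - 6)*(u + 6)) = -8*a*u - 48*a + u^2 + 6*u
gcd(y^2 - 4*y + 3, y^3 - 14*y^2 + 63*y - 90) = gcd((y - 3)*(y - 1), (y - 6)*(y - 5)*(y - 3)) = y - 3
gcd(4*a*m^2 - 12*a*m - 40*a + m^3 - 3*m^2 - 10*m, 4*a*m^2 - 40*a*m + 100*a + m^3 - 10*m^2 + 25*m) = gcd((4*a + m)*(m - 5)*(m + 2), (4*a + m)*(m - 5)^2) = 4*a*m - 20*a + m^2 - 5*m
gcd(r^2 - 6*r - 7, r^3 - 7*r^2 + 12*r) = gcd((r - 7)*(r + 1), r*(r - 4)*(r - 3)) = 1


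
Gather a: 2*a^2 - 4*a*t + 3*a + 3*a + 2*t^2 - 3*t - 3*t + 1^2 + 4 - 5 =2*a^2 + a*(6 - 4*t) + 2*t^2 - 6*t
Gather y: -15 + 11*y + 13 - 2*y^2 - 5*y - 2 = -2*y^2 + 6*y - 4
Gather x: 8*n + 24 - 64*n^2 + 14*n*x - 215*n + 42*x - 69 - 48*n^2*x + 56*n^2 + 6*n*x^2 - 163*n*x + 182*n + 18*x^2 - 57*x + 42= -8*n^2 - 25*n + x^2*(6*n + 18) + x*(-48*n^2 - 149*n - 15) - 3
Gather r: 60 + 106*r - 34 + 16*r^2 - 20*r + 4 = 16*r^2 + 86*r + 30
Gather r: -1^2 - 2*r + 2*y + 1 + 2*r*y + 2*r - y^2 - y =2*r*y - y^2 + y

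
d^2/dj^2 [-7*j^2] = -14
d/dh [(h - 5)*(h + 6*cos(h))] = h + (5 - h)*(6*sin(h) - 1) + 6*cos(h)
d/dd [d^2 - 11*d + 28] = 2*d - 11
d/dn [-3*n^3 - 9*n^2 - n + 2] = -9*n^2 - 18*n - 1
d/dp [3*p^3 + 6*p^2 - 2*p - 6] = 9*p^2 + 12*p - 2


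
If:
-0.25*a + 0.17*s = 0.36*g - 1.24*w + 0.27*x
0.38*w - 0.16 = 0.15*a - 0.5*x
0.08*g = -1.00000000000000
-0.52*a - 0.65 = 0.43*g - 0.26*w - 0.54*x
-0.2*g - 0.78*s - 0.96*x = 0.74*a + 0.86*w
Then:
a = 12.99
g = -12.50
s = -14.59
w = 1.64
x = 2.97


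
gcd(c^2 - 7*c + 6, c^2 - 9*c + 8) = c - 1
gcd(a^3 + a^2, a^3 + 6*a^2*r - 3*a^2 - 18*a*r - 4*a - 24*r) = a + 1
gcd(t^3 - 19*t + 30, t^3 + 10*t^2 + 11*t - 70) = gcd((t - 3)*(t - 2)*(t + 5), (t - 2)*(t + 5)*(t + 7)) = t^2 + 3*t - 10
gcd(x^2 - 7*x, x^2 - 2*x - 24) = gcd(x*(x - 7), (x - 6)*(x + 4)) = 1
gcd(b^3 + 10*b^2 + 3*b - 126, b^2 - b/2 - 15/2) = b - 3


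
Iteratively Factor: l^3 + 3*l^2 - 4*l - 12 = (l - 2)*(l^2 + 5*l + 6) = (l - 2)*(l + 3)*(l + 2)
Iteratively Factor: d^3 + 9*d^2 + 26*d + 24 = (d + 3)*(d^2 + 6*d + 8) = (d + 2)*(d + 3)*(d + 4)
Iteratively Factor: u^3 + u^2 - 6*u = (u - 2)*(u^2 + 3*u) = (u - 2)*(u + 3)*(u)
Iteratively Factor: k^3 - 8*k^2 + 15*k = (k - 5)*(k^2 - 3*k) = k*(k - 5)*(k - 3)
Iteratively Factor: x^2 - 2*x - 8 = (x + 2)*(x - 4)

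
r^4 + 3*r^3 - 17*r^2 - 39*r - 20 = (r - 4)*(r + 1)^2*(r + 5)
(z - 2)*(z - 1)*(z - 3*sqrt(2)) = z^3 - 3*sqrt(2)*z^2 - 3*z^2 + 2*z + 9*sqrt(2)*z - 6*sqrt(2)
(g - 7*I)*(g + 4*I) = g^2 - 3*I*g + 28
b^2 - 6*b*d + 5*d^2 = (b - 5*d)*(b - d)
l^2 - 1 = (l - 1)*(l + 1)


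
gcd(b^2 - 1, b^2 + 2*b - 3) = b - 1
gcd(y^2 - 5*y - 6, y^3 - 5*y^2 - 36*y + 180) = y - 6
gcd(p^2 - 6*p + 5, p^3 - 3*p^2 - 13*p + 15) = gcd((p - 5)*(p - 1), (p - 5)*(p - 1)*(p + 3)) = p^2 - 6*p + 5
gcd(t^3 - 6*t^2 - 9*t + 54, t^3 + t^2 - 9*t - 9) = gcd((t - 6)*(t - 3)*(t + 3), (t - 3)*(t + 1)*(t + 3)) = t^2 - 9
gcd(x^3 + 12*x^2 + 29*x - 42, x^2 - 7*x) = 1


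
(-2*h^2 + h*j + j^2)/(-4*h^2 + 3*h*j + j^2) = (2*h + j)/(4*h + j)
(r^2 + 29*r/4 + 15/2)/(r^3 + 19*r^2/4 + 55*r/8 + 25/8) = 2*(r + 6)/(2*r^2 + 7*r + 5)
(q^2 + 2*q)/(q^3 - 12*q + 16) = q*(q + 2)/(q^3 - 12*q + 16)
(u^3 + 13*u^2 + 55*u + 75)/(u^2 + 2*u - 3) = (u^2 + 10*u + 25)/(u - 1)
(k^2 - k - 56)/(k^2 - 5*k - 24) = (k + 7)/(k + 3)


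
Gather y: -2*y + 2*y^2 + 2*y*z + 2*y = 2*y^2 + 2*y*z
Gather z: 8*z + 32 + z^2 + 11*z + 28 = z^2 + 19*z + 60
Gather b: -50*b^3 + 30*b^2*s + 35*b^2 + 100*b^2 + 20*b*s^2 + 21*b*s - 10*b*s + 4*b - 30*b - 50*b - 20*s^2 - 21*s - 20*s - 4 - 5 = -50*b^3 + b^2*(30*s + 135) + b*(20*s^2 + 11*s - 76) - 20*s^2 - 41*s - 9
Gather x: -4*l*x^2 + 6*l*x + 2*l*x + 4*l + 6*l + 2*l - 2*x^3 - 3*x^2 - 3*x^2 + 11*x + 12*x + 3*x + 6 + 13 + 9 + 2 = 12*l - 2*x^3 + x^2*(-4*l - 6) + x*(8*l + 26) + 30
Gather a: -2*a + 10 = 10 - 2*a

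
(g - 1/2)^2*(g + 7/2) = g^3 + 5*g^2/2 - 13*g/4 + 7/8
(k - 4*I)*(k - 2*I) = k^2 - 6*I*k - 8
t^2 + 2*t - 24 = (t - 4)*(t + 6)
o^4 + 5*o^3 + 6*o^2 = o^2*(o + 2)*(o + 3)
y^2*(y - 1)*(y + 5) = y^4 + 4*y^3 - 5*y^2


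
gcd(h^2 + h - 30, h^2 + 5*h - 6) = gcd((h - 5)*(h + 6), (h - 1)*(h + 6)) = h + 6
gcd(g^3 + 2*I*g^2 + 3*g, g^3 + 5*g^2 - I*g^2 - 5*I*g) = g^2 - I*g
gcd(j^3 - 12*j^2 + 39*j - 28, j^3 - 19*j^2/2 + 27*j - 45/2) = 1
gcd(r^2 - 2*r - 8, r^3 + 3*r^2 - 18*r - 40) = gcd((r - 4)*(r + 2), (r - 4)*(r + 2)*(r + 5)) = r^2 - 2*r - 8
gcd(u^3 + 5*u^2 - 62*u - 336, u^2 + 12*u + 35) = u + 7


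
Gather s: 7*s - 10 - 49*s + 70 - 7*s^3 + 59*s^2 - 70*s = -7*s^3 + 59*s^2 - 112*s + 60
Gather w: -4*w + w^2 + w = w^2 - 3*w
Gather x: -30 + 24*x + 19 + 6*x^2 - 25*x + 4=6*x^2 - x - 7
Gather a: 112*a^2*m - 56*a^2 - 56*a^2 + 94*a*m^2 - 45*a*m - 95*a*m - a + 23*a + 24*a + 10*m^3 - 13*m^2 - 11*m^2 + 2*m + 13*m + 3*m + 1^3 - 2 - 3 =a^2*(112*m - 112) + a*(94*m^2 - 140*m + 46) + 10*m^3 - 24*m^2 + 18*m - 4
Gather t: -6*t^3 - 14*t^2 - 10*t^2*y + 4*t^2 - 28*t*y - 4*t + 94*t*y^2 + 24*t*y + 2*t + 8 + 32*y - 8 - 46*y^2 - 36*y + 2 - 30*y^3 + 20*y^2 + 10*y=-6*t^3 + t^2*(-10*y - 10) + t*(94*y^2 - 4*y - 2) - 30*y^3 - 26*y^2 + 6*y + 2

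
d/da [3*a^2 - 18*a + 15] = 6*a - 18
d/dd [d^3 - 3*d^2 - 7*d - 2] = 3*d^2 - 6*d - 7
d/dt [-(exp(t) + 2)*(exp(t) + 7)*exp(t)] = (-3*exp(2*t) - 18*exp(t) - 14)*exp(t)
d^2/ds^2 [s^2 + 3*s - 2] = 2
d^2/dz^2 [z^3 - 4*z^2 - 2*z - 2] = 6*z - 8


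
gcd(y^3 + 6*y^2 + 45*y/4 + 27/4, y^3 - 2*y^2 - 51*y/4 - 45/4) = y^2 + 3*y + 9/4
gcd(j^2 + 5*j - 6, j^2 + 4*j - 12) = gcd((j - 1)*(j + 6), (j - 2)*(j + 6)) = j + 6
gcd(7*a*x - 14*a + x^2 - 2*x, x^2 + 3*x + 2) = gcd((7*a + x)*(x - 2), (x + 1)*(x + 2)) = 1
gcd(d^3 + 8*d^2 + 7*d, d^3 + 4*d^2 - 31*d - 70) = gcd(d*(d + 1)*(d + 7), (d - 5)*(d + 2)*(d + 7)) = d + 7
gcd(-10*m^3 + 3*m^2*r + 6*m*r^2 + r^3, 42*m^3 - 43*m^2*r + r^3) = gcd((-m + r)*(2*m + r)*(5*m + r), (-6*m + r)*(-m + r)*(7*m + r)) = -m + r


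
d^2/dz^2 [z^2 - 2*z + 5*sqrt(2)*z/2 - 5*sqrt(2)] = 2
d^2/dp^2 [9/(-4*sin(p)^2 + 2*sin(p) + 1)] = 18*(-32*sin(p)^4 + 12*sin(p)^3 + 38*sin(p)^2 - 23*sin(p) + 8)/(-4*sin(p)^2 + 2*sin(p) + 1)^3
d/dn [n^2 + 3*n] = 2*n + 3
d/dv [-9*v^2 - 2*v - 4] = -18*v - 2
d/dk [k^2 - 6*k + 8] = 2*k - 6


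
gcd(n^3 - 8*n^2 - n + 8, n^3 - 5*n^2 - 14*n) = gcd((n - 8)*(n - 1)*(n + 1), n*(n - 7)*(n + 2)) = 1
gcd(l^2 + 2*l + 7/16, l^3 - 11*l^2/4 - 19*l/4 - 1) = l + 1/4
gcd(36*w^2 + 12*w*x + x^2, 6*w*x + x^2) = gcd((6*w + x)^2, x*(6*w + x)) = 6*w + x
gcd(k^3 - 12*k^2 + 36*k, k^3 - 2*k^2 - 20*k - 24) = k - 6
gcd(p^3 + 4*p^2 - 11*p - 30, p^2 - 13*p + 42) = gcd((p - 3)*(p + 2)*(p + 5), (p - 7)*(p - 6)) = 1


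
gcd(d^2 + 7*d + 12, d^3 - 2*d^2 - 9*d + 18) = d + 3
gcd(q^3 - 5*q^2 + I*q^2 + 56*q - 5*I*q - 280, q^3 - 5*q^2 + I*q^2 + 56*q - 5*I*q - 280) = q^3 + q^2*(-5 + I) + q*(56 - 5*I) - 280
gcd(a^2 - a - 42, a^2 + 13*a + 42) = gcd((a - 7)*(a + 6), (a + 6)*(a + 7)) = a + 6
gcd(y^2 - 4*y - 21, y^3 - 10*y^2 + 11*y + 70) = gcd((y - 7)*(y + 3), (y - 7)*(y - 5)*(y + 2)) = y - 7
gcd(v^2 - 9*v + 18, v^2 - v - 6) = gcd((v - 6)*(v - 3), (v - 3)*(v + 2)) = v - 3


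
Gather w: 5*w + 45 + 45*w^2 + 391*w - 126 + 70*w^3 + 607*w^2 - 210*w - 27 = 70*w^3 + 652*w^2 + 186*w - 108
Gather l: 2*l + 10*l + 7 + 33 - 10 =12*l + 30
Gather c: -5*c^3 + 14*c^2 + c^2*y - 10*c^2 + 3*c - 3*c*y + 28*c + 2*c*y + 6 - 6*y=-5*c^3 + c^2*(y + 4) + c*(31 - y) - 6*y + 6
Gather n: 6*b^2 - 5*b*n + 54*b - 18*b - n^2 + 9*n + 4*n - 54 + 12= 6*b^2 + 36*b - n^2 + n*(13 - 5*b) - 42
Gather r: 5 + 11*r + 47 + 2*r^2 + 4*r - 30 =2*r^2 + 15*r + 22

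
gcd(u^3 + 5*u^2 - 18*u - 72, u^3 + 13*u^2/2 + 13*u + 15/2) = u + 3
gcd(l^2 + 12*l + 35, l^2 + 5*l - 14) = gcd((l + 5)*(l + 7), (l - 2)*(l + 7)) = l + 7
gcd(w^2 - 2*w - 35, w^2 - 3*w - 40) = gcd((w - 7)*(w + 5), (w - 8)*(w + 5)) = w + 5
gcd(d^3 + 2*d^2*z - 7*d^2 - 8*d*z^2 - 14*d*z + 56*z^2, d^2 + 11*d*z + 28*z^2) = d + 4*z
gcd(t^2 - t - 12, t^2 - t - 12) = t^2 - t - 12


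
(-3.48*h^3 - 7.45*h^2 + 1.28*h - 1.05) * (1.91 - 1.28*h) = 4.4544*h^4 + 2.8892*h^3 - 15.8679*h^2 + 3.7888*h - 2.0055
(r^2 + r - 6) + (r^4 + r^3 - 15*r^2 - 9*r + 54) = r^4 + r^3 - 14*r^2 - 8*r + 48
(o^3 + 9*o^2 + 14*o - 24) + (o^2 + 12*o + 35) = o^3 + 10*o^2 + 26*o + 11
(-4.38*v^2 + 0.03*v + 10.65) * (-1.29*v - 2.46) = 5.6502*v^3 + 10.7361*v^2 - 13.8123*v - 26.199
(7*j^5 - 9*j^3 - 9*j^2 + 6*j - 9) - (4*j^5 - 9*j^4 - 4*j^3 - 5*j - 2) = 3*j^5 + 9*j^4 - 5*j^3 - 9*j^2 + 11*j - 7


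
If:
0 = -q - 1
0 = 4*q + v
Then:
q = -1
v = 4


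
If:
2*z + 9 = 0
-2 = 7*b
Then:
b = -2/7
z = -9/2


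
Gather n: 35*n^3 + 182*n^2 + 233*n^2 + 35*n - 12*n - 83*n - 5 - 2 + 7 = 35*n^3 + 415*n^2 - 60*n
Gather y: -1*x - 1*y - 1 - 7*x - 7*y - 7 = -8*x - 8*y - 8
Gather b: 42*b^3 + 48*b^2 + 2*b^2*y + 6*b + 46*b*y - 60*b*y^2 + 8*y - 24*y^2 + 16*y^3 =42*b^3 + b^2*(2*y + 48) + b*(-60*y^2 + 46*y + 6) + 16*y^3 - 24*y^2 + 8*y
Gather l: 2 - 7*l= 2 - 7*l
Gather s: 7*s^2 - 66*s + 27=7*s^2 - 66*s + 27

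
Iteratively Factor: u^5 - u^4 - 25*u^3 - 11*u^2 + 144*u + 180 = (u - 3)*(u^4 + 2*u^3 - 19*u^2 - 68*u - 60) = (u - 3)*(u + 2)*(u^3 - 19*u - 30) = (u - 5)*(u - 3)*(u + 2)*(u^2 + 5*u + 6) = (u - 5)*(u - 3)*(u + 2)*(u + 3)*(u + 2)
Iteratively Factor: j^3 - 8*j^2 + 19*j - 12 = (j - 4)*(j^2 - 4*j + 3) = (j - 4)*(j - 1)*(j - 3)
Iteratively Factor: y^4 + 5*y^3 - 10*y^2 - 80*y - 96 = (y + 3)*(y^3 + 2*y^2 - 16*y - 32) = (y - 4)*(y + 3)*(y^2 + 6*y + 8) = (y - 4)*(y + 2)*(y + 3)*(y + 4)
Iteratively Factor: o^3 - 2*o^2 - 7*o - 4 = (o + 1)*(o^2 - 3*o - 4) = (o + 1)^2*(o - 4)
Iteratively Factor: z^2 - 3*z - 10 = (z + 2)*(z - 5)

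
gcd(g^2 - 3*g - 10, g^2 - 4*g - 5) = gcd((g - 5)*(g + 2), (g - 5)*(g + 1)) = g - 5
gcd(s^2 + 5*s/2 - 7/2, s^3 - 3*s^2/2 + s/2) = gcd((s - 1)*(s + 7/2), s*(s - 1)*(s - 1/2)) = s - 1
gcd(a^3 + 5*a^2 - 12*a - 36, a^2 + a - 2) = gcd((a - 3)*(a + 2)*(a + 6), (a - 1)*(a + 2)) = a + 2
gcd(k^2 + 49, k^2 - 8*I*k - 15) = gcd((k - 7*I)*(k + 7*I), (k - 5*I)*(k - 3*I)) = 1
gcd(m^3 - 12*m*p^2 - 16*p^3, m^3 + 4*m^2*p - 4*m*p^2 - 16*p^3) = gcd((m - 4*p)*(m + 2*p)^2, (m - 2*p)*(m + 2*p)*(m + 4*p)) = m + 2*p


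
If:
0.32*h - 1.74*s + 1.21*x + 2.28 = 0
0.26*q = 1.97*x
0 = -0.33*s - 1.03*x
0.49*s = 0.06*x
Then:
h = -7.12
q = 0.00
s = 0.00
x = 0.00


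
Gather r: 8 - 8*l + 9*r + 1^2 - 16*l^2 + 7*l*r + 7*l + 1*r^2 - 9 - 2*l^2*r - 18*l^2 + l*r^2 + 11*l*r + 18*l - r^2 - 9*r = -34*l^2 + l*r^2 + 17*l + r*(-2*l^2 + 18*l)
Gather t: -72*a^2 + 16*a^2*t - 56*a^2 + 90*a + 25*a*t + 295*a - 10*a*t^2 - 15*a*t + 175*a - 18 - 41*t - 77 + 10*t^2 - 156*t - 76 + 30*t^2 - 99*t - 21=-128*a^2 + 560*a + t^2*(40 - 10*a) + t*(16*a^2 + 10*a - 296) - 192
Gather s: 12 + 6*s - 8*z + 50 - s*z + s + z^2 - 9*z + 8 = s*(7 - z) + z^2 - 17*z + 70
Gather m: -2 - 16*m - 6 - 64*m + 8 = -80*m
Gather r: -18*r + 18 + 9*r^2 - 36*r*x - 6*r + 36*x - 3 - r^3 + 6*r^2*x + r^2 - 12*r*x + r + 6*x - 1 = -r^3 + r^2*(6*x + 10) + r*(-48*x - 23) + 42*x + 14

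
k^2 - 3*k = k*(k - 3)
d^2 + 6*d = d*(d + 6)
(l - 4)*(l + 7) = l^2 + 3*l - 28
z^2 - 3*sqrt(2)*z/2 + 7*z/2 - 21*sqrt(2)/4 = (z + 7/2)*(z - 3*sqrt(2)/2)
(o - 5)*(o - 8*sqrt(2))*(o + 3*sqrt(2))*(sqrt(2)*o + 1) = sqrt(2)*o^4 - 9*o^3 - 5*sqrt(2)*o^3 - 53*sqrt(2)*o^2 + 45*o^2 - 48*o + 265*sqrt(2)*o + 240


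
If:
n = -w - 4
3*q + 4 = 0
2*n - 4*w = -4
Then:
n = -10/3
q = -4/3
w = -2/3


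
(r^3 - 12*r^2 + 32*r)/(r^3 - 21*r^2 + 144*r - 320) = r*(r - 4)/(r^2 - 13*r + 40)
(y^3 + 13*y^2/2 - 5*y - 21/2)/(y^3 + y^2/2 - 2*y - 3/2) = (y + 7)/(y + 1)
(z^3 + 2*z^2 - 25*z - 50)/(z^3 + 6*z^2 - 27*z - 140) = (z^2 + 7*z + 10)/(z^2 + 11*z + 28)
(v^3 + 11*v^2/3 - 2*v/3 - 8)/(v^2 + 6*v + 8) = (v^2 + 5*v/3 - 4)/(v + 4)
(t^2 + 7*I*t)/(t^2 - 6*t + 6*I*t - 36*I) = t*(t + 7*I)/(t^2 + 6*t*(-1 + I) - 36*I)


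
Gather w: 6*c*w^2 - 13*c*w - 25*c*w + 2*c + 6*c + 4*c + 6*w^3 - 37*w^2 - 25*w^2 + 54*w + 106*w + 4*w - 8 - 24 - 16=12*c + 6*w^3 + w^2*(6*c - 62) + w*(164 - 38*c) - 48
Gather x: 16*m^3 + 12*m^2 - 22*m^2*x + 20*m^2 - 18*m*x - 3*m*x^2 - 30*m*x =16*m^3 + 32*m^2 - 3*m*x^2 + x*(-22*m^2 - 48*m)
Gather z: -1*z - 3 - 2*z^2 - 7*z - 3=-2*z^2 - 8*z - 6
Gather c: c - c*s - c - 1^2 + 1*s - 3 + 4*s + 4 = -c*s + 5*s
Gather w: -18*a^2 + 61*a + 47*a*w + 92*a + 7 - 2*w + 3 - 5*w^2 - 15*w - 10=-18*a^2 + 153*a - 5*w^2 + w*(47*a - 17)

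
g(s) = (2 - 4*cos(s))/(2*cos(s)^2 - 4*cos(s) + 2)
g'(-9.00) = 0.11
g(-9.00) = 0.77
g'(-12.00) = 237.87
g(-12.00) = -28.21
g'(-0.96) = -12.11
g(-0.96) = -0.81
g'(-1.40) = -0.59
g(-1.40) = 0.96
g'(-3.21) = -0.02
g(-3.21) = 0.75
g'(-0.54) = -306.13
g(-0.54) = -35.33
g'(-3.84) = -0.18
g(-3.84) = 0.81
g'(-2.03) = 0.26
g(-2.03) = 0.91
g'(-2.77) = 0.09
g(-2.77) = 0.77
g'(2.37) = -0.20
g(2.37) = 0.83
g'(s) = (2 - 4*cos(s))*(4*sin(s)*cos(s) - 4*sin(s))/(2*cos(s)^2 - 4*cos(s) + 2)^2 + 4*sin(s)/(2*cos(s)^2 - 4*cos(s) + 2) = -sin(2*s)/(cos(s) - 1)^3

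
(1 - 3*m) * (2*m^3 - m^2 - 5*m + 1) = -6*m^4 + 5*m^3 + 14*m^2 - 8*m + 1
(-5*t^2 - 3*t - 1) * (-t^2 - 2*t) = 5*t^4 + 13*t^3 + 7*t^2 + 2*t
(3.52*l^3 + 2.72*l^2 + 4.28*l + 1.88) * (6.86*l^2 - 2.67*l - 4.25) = 24.1472*l^5 + 9.2608*l^4 + 7.1384*l^3 - 10.0908*l^2 - 23.2096*l - 7.99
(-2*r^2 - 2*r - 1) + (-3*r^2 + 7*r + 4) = -5*r^2 + 5*r + 3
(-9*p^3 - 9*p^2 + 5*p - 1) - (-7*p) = -9*p^3 - 9*p^2 + 12*p - 1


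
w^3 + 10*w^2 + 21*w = w*(w + 3)*(w + 7)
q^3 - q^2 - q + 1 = (q - 1)^2*(q + 1)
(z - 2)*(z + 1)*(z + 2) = z^3 + z^2 - 4*z - 4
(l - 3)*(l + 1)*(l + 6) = l^3 + 4*l^2 - 15*l - 18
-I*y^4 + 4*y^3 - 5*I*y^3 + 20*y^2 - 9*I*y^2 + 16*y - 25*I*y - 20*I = (y + 4)*(y - I)*(y + 5*I)*(-I*y - I)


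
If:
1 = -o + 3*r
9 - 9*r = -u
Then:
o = u/3 + 2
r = u/9 + 1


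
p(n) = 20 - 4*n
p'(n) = -4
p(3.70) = 5.20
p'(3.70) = -4.00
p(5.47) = -1.88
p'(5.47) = -4.00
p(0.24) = 19.04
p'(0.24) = -4.00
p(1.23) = 15.08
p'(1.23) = -4.00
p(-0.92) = 23.68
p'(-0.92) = -4.00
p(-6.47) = 45.88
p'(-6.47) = -4.00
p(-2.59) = 30.36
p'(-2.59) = -4.00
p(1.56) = 13.76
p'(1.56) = -4.00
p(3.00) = 8.00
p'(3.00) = -4.00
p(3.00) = 8.00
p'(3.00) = -4.00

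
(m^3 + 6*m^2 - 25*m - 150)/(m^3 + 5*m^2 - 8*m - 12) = (m^2 - 25)/(m^2 - m - 2)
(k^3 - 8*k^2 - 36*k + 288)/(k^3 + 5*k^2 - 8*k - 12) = (k^2 - 14*k + 48)/(k^2 - k - 2)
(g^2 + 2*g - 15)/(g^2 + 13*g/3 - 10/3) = 3*(g - 3)/(3*g - 2)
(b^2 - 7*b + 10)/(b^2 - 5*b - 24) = (-b^2 + 7*b - 10)/(-b^2 + 5*b + 24)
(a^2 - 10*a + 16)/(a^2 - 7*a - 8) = (a - 2)/(a + 1)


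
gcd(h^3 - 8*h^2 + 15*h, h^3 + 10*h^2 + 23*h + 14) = 1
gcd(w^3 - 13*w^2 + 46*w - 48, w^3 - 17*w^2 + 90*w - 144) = w^2 - 11*w + 24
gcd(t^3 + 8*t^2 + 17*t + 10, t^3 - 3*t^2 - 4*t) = t + 1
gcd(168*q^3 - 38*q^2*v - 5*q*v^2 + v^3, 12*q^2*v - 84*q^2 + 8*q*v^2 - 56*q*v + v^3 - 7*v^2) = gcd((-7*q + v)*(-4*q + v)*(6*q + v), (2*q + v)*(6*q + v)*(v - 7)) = 6*q + v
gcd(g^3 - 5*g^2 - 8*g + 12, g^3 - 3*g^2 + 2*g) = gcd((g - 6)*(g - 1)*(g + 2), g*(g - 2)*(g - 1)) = g - 1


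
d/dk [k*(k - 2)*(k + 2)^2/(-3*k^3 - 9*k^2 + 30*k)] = (-k^2 - 10*k - 16)/(3*(k^2 + 10*k + 25))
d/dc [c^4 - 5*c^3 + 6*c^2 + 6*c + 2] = 4*c^3 - 15*c^2 + 12*c + 6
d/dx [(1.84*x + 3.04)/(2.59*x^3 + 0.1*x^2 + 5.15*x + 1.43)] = (4.7656*x^3 + 0.184*x^2 + 9.476*x - (1.84*x + 3.04)*(7.77*x^2 + 0.2*x + 5.15) + 2.6312)/(2.59*x^3 + 0.1*x^2 + 5.15*x + 1.43)^2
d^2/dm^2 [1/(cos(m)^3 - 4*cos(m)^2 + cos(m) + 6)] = ((7*cos(m) - 32*cos(2*m) + 9*cos(3*m))*(cos(m)^3 - 4*cos(m)^2 + cos(m) + 6)/4 + 2*(3*cos(m)^2 - 8*cos(m) + 1)^2*sin(m)^2)/(cos(m)^3 - 4*cos(m)^2 + cos(m) + 6)^3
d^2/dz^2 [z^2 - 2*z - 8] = 2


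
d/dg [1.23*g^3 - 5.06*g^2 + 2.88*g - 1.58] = 3.69*g^2 - 10.12*g + 2.88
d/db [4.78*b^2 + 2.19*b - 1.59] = 9.56*b + 2.19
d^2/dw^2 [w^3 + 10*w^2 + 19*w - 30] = 6*w + 20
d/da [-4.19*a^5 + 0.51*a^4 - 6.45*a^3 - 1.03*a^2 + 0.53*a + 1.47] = -20.95*a^4 + 2.04*a^3 - 19.35*a^2 - 2.06*a + 0.53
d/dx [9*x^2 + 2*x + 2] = 18*x + 2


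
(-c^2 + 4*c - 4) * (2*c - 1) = -2*c^3 + 9*c^2 - 12*c + 4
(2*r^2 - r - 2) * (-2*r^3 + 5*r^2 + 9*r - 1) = -4*r^5 + 12*r^4 + 17*r^3 - 21*r^2 - 17*r + 2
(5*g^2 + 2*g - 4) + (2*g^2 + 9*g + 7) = 7*g^2 + 11*g + 3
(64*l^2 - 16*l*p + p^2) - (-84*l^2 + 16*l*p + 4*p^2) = 148*l^2 - 32*l*p - 3*p^2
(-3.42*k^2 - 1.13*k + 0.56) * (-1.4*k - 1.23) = 4.788*k^3 + 5.7886*k^2 + 0.6059*k - 0.6888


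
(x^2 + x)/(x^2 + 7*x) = (x + 1)/(x + 7)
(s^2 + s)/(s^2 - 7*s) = (s + 1)/(s - 7)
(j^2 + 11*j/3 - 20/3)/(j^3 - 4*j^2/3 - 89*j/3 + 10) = (3*j - 4)/(3*j^2 - 19*j + 6)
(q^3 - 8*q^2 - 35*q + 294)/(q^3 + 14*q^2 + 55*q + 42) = (q^2 - 14*q + 49)/(q^2 + 8*q + 7)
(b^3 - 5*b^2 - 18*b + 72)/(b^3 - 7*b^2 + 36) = (b + 4)/(b + 2)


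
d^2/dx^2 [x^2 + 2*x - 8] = 2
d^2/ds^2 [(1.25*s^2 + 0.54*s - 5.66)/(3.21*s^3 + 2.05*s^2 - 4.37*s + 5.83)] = (25.76025*s^6 + 33.385284*s^5 - 573.325902*s^4 - 881.345464*s^3 + 122.758878*s^2 + 901.045428*s + 31.60159)/(33.076161*s^9 + 63.370215*s^8 - 94.616676*s^7 + 16.293124*s^6 + 358.994262*s^5 - 299.741286*s^4 - 69.508676*s^3 + 543.036516*s^2 - 445.594479*s + 198.155287)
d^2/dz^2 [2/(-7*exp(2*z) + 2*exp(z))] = 4*((7*exp(z) - 2)*(14*exp(z) - 1) - 4*(7*exp(z) - 1)^2)*exp(-z)/(7*exp(z) - 2)^3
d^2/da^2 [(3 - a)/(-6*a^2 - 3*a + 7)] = 6*((5 - 6*a)*(6*a^2 + 3*a - 7) + 3*(a - 3)*(4*a + 1)^2)/(6*a^2 + 3*a - 7)^3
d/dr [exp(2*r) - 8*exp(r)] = 2*(exp(r) - 4)*exp(r)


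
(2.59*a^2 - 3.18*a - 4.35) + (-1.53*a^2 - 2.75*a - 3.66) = 1.06*a^2 - 5.93*a - 8.01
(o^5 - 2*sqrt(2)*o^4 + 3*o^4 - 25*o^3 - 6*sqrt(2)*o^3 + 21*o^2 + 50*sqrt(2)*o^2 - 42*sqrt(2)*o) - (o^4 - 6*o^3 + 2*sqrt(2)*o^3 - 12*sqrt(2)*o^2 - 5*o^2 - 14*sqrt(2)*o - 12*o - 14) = o^5 - 2*sqrt(2)*o^4 + 2*o^4 - 19*o^3 - 8*sqrt(2)*o^3 + 26*o^2 + 62*sqrt(2)*o^2 - 28*sqrt(2)*o + 12*o + 14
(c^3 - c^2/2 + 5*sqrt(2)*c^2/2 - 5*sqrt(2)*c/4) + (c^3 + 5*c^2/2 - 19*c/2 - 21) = 2*c^3 + 2*c^2 + 5*sqrt(2)*c^2/2 - 19*c/2 - 5*sqrt(2)*c/4 - 21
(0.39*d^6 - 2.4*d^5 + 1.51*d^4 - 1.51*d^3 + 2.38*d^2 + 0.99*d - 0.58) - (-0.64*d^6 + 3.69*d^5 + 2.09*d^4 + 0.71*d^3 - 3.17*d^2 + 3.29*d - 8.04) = 1.03*d^6 - 6.09*d^5 - 0.58*d^4 - 2.22*d^3 + 5.55*d^2 - 2.3*d + 7.46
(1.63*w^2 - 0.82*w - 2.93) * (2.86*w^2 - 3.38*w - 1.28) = 4.6618*w^4 - 7.8546*w^3 - 7.6946*w^2 + 10.953*w + 3.7504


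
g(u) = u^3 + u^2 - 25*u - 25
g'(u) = 3*u^2 + 2*u - 25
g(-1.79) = 17.22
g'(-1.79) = -18.97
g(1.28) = -53.26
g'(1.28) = -17.52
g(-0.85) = -3.64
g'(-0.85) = -24.53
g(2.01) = -63.09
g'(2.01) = -8.86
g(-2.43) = 27.31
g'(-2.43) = -12.15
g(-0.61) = -9.60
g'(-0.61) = -25.10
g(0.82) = -44.28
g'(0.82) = -21.34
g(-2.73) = 30.36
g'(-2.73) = -8.10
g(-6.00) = -55.00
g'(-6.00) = 71.00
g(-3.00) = 32.00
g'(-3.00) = -4.00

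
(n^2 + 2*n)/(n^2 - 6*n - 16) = n/(n - 8)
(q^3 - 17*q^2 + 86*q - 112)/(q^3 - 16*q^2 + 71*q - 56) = (q - 2)/(q - 1)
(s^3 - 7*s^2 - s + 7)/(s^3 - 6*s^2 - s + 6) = (s - 7)/(s - 6)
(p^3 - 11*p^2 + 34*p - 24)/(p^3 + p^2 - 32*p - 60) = (p^2 - 5*p + 4)/(p^2 + 7*p + 10)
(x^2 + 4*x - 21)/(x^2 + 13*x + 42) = (x - 3)/(x + 6)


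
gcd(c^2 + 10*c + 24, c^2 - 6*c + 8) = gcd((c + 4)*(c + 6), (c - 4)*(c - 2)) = 1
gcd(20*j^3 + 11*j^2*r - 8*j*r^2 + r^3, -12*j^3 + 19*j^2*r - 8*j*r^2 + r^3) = -4*j + r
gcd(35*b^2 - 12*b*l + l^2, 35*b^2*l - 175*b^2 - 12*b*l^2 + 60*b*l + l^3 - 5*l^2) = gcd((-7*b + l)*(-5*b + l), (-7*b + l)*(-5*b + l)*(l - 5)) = 35*b^2 - 12*b*l + l^2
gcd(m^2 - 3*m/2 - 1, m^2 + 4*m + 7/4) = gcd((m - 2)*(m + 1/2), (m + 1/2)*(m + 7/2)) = m + 1/2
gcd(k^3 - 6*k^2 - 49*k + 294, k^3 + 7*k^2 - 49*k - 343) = k^2 - 49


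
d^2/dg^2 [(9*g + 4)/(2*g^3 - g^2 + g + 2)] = 2*((9*g + 4)*(6*g^2 - 2*g + 1)^2 + (-54*g^2 + 18*g - (6*g - 1)*(9*g + 4) - 9)*(2*g^3 - g^2 + g + 2))/(2*g^3 - g^2 + g + 2)^3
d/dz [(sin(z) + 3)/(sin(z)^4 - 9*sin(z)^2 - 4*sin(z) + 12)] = 3*(sin(z)*cos(z)^2 + 6*sin(z) + 2*cos(z)^2 + 2)*cos(z)/((sin(z) - 3)^2*(sin(z) - 1)^2*(sin(z) + 2)^3)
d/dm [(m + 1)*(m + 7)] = 2*m + 8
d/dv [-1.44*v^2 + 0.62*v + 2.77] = 0.62 - 2.88*v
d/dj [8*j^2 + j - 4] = 16*j + 1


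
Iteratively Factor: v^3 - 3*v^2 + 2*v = (v - 1)*(v^2 - 2*v) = (v - 2)*(v - 1)*(v)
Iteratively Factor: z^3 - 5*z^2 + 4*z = (z - 4)*(z^2 - z) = z*(z - 4)*(z - 1)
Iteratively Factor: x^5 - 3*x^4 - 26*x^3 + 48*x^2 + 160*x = (x)*(x^4 - 3*x^3 - 26*x^2 + 48*x + 160) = x*(x + 4)*(x^3 - 7*x^2 + 2*x + 40) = x*(x - 4)*(x + 4)*(x^2 - 3*x - 10) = x*(x - 4)*(x + 2)*(x + 4)*(x - 5)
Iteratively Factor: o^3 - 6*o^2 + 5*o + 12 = (o - 4)*(o^2 - 2*o - 3) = (o - 4)*(o + 1)*(o - 3)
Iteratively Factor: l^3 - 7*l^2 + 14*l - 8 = (l - 2)*(l^2 - 5*l + 4) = (l - 4)*(l - 2)*(l - 1)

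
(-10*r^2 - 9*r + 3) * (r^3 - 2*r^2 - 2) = -10*r^5 + 11*r^4 + 21*r^3 + 14*r^2 + 18*r - 6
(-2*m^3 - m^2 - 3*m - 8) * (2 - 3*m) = 6*m^4 - m^3 + 7*m^2 + 18*m - 16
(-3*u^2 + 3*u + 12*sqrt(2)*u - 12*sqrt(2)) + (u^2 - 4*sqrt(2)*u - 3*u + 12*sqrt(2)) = -2*u^2 + 8*sqrt(2)*u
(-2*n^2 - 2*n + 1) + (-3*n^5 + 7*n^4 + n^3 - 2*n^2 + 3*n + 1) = -3*n^5 + 7*n^4 + n^3 - 4*n^2 + n + 2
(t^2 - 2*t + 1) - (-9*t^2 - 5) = 10*t^2 - 2*t + 6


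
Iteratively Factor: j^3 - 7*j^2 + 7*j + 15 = (j + 1)*(j^2 - 8*j + 15) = (j - 5)*(j + 1)*(j - 3)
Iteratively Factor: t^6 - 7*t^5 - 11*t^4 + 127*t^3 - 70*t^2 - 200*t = (t - 2)*(t^5 - 5*t^4 - 21*t^3 + 85*t^2 + 100*t) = t*(t - 2)*(t^4 - 5*t^3 - 21*t^2 + 85*t + 100) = t*(t - 2)*(t + 4)*(t^3 - 9*t^2 + 15*t + 25) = t*(t - 5)*(t - 2)*(t + 4)*(t^2 - 4*t - 5) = t*(t - 5)*(t - 2)*(t + 1)*(t + 4)*(t - 5)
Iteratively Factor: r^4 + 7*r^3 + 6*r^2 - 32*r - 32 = (r - 2)*(r^3 + 9*r^2 + 24*r + 16) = (r - 2)*(r + 4)*(r^2 + 5*r + 4) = (r - 2)*(r + 1)*(r + 4)*(r + 4)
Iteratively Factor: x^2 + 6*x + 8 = (x + 2)*(x + 4)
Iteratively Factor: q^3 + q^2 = (q + 1)*(q^2) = q*(q + 1)*(q)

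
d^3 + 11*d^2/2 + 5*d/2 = d*(d + 1/2)*(d + 5)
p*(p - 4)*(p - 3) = p^3 - 7*p^2 + 12*p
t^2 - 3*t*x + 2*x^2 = (t - 2*x)*(t - x)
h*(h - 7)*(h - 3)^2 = h^4 - 13*h^3 + 51*h^2 - 63*h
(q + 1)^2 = q^2 + 2*q + 1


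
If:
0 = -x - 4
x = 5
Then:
No Solution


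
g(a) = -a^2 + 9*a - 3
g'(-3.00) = 15.00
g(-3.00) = -39.00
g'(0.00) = 9.00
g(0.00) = -3.00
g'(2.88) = 3.24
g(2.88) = 14.63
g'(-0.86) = 10.72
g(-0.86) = -11.48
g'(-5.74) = 20.48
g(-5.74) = -87.61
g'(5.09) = -1.18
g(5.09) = 16.90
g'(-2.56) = 14.12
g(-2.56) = -32.59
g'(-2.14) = 13.28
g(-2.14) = -26.84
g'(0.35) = 8.30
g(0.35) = 0.03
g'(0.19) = 8.62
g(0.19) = -1.33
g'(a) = 9 - 2*a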